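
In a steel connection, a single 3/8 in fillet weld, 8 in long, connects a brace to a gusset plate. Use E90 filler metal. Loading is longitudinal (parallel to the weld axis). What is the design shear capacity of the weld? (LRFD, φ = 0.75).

E90XX → F_EXX = 90 ksi.
Effective throat t_e = 0.707 × 0.375 = 0.2651 in.
Total length L = 8 in; A_we = 0.2651 × 8 = 2.121 in².
F_nw = 0.6 F_EXX = 0.6 × 90 = 54 ksi.
φR_n = 0.75 × 54 × 2.121 = 85.9 kip.

φR_n ≈ 85.9 kip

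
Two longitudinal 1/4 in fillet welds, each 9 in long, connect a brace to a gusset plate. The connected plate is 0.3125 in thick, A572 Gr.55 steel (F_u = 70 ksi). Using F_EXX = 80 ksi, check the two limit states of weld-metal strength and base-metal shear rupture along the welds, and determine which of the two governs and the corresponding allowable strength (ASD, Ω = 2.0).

t_e = 0.707 × 0.25 = 0.1767 in; L = 18 in.
Weld metal: R_n/Ω = (1/2.0) × 0.6 × 80 × 0.1767 × 18 = 76.36 kip.
Base metal (shear rupture): R_n/Ω = (1/2.0) × 0.6 × 70 × 0.3125 × 18 = 118.1 kip.
Governing: weld metal.

R_n/Ω ≈ 76.4 kip (weld metal governs)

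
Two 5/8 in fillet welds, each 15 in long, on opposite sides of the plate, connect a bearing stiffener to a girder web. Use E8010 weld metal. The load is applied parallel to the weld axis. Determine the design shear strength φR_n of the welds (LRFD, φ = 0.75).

E80XX → F_EXX = 80 ksi.
Effective throat t_e = 0.707 × 0.625 = 0.4419 in.
Total length L = 30 in; A_we = 0.4419 × 30 = 13.26 in².
F_nw = 0.6 F_EXX = 0.6 × 80 = 48 ksi.
φR_n = 0.75 × 48 × 13.26 = 477.2 kips.

φR_n ≈ 477 kips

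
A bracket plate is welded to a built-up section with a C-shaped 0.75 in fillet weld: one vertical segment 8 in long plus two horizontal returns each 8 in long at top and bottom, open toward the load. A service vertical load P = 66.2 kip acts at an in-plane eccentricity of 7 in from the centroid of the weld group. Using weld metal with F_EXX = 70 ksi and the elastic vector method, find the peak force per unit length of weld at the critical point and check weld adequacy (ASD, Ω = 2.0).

f_max ≈ 8.94 kip/in; adequate

Total weld length L_w = 24 in. Treat welds as unit-width lines.
Centroid: x̄ = 2×8×4 / 24 = 2.667 in from the vertical weld.
Polar moment about centroid: J = I_x + I_y = [8³/12 + 2×8×4²] + [8×2.667² + 2(8³/12 + 8×1.333²)] = 469.3 in³.
Direct shear f_v = P/L_w = 66.2 / 24 = 2.758 kip/in (vertical).
Torsion M = P·e = 66.2 × 7 = 463.4 kip·in.
Critical point at (x, y) = (5.333, 4) from centroid. f_tx = M·y/J = 3.949 kip/in; f_ty = M·x/J = 5.266 kip/in.
Resultant f_max = √[f_tx² + (f_v + f_ty)²] = √[3.949² + (2.758 + 5.266)²] = 8.944 kip/in.
Capacity per unit length: r_n/Ω = (1/2.0) × 0.6 × 70 × (0.707 × 0.75) = 11.14 kip/in.
8.944 ≤ 11.14 → adequate.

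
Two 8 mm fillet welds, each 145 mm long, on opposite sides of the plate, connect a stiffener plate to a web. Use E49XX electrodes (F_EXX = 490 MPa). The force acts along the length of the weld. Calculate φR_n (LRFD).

Effective throat t_e = 0.707 × 8 = 5.656 mm.
Total length L = 290 mm; A_we = 5.656 × 290 = 1640 mm².
F_nw = 0.6 F_EXX = 0.6 × 490 = 294 MPa.
φR_n = 0.75 × 294 × 1640 × 10⁻³ = 361.7 kN.

φR_n ≈ 362 kN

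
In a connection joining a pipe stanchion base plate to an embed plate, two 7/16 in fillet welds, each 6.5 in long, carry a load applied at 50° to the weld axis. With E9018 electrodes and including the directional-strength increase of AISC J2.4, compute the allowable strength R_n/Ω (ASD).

R_n/Ω ≈ 145 kip

E90XX → F_EXX = 90 ksi.
t_e = 0.707 × 0.4375 = 0.3093 in; A_we = 0.3093 × 13 = 4.021 in².
Directional factor: 1.0 + 0.5 sin^1.5(50°) = 1.335.
F_nw = 0.6 × 90 × 1.335 = 72.1 ksi.
R_n/Ω = (72.1 × 4.021) / 2.0 = 145 kip.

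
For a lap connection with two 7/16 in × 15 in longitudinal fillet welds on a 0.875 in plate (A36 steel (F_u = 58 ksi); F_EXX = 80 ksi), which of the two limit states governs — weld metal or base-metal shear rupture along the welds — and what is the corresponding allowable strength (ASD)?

t_e = 0.707 × 0.4375 = 0.3093 in; L = 30 in.
Weld metal: R_n/Ω = (1/2.0) × 0.6 × 80 × 0.3093 × 30 = 222.7 kips.
Base metal (shear rupture): R_n/Ω = (1/2.0) × 0.6 × 58 × 0.875 × 30 = 456.7 kips.
Governing: weld metal.

R_n/Ω ≈ 223 kips (weld metal governs)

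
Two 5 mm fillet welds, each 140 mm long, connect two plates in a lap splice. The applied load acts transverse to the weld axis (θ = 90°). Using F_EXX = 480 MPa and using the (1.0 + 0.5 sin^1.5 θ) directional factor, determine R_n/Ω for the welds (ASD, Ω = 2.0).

t_e = 0.707 × 5 = 3.535 mm; A_we = 3.535 × 280 = 989.8 mm².
Directional factor: 1.0 + 0.5 sin^1.5(90°) = 1.5.
F_nw = 0.6 × 480 × 1.5 = 432 MPa.
R_n/Ω = (432 × 989.8) / 2.0 × 10⁻³ = 213.8 kN.

R_n/Ω ≈ 214 kN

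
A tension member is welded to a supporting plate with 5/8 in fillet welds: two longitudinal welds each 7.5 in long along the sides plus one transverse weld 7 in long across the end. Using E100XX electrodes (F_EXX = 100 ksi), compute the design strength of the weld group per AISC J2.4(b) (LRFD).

t_e = 0.707 × 0.625 = 0.4419 in.
R_nwl = 0.6 × 100 × 0.4419 × 15 = 397.7 kip (longitudinal, 2 welds).
R_nwt = 0.6 × 100 × 0.4419 × 7 = 185.6 kip (transverse, base value).
(i) R_nwl + R_nwt = 583.3 kip; (ii) 0.85 R_nwl + 1.5 R_nwt = 616.4 kip.
R_n = max = 616.4 kip [governs: (ii)]; φR_n = 462.3 kip.

φR_n ≈ 462 kip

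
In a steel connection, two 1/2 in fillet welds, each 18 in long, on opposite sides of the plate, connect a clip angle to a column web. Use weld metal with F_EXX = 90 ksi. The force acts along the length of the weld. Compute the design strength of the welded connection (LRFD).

Effective throat t_e = 0.707 × 0.5 = 0.3535 in.
Total length L = 36 in; A_we = 0.3535 × 36 = 12.73 in².
F_nw = 0.6 F_EXX = 0.6 × 90 = 54 ksi.
φR_n = 0.75 × 54 × 12.73 = 515.4 kips.

φR_n ≈ 515 kips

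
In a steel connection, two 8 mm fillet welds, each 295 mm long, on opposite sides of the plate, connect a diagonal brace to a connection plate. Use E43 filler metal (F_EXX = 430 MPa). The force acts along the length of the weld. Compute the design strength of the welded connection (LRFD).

φR_n ≈ 646 kN

Effective throat t_e = 0.707 × 8 = 5.656 mm.
Total length L = 590 mm; A_we = 5.656 × 590 = 3337 mm².
F_nw = 0.6 F_EXX = 0.6 × 430 = 258 MPa.
φR_n = 0.75 × 258 × 3337 × 10⁻³ = 645.7 kN.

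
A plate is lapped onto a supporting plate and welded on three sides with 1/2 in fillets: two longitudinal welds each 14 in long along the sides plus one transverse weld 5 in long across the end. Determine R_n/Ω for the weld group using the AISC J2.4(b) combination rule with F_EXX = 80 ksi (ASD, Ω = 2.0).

t_e = 0.707 × 0.5 = 0.3535 in.
R_nwl = 0.6 × 80 × 0.3535 × 28 = 475.1 kip (longitudinal, 2 welds).
R_nwt = 0.6 × 80 × 0.3535 × 5 = 84.84 kip (transverse, base value).
(i) R_nwl + R_nwt = 559.9 kip; (ii) 0.85 R_nwl + 1.5 R_nwt = 531.1 kip.
R_n = max = 559.9 kip [governs: (i)]; R_n/Ω = 280 kip.

R_n/Ω ≈ 280 kip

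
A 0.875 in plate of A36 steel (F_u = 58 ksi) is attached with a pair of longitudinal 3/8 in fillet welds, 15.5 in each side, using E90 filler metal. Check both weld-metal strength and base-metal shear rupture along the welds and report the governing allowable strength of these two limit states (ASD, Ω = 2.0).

R_n/Ω ≈ 222 kip (weld metal governs)

E90XX → F_EXX = 90 ksi.
t_e = 0.707 × 0.375 = 0.2651 in; L = 31 in.
Weld metal: R_n/Ω = (1/2.0) × 0.6 × 90 × 0.2651 × 31 = 221.9 kip.
Base metal (shear rupture): R_n/Ω = (1/2.0) × 0.6 × 58 × 0.875 × 31 = 472 kip.
Governing: weld metal.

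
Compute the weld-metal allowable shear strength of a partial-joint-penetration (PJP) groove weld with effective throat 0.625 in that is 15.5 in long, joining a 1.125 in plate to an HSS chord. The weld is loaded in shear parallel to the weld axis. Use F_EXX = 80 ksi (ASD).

R_n/Ω ≈ 232 kips

Effective throat (given) t_e = 0.625 in.
A_we = 0.625 × 15.5 = 9.688 in².
F_nw = 0.6 F_EXX = 48 ksi.
R_n/Ω = (48 × 9.688) / 2.0 = 232.5 kips.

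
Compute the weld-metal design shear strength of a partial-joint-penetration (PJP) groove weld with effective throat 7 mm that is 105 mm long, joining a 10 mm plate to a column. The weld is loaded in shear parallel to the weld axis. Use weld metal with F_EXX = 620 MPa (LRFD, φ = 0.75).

φR_n ≈ 205 kN

Effective throat (given) t_e = 7 mm.
A_we = 7 × 105 = 735 mm².
F_nw = 0.6 F_EXX = 372 MPa.
φR_n = 0.75 × 372 × 735 × 10⁻³ = 205.1 kN.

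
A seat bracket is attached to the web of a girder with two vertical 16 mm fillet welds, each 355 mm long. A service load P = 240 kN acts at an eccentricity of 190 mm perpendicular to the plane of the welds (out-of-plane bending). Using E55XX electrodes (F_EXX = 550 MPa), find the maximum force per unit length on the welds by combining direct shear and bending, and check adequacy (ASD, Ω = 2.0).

L_w = 2 × 355 = 710 mm; section modulus (unit throat) S = 2 × L²/6 = 42010 mm².
Direct shear f_v = P/L_w = 240×10³/710 = 338 N/mm.
Moment M = P × e = 240×10³ × 190 = 45600000 N·mm; bending f_b = M/S = 1085 N/mm.
f_max = √(f_v² + f_b²) = √(338² + 1085²) = 1137 N/mm.
r_n/Ω = (1/2.0) × 0.6 × 550 × (0.707 × 16) = 1866 N/mm → adequate.

f_max ≈ 1140 N/mm; adequate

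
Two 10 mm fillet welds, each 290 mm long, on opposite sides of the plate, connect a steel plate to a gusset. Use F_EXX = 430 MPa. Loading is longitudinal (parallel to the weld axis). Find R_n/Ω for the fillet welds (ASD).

Effective throat t_e = 0.707 × 10 = 7.07 mm.
Total length L = 580 mm; A_we = 7.07 × 580 = 4101 mm².
F_nw = 0.6 F_EXX = 0.6 × 430 = 258 MPa.
R_n = 258 × 4101 × 10⁻³ = 1058 kN; R_n/Ω = 1058/2.0 = 529 kN.

R_n/Ω ≈ 529 kN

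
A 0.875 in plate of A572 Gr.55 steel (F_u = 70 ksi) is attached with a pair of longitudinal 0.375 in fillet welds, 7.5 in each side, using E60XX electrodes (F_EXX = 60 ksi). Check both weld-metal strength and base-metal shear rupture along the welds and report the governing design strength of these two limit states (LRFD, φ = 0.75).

φR_n ≈ 107 kips (weld metal governs)

t_e = 0.707 × 0.375 = 0.2651 in; L = 15 in.
Weld metal: φR_n = 0.75 × 0.6 × 60 × 0.2651 × 15 = 107.4 kips.
Base metal (shear rupture): φR_n = 0.75 × 0.6 × 70 × 0.875 × 15 = 413.4 kips.
Governing: weld metal.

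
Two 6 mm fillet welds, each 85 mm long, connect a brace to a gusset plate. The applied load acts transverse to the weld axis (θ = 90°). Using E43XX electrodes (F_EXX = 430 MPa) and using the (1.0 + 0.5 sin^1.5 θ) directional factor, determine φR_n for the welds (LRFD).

φR_n ≈ 209 kN

t_e = 0.707 × 6 = 4.242 mm; A_we = 4.242 × 170 = 721.1 mm².
Directional factor: 1.0 + 0.5 sin^1.5(90°) = 1.5.
F_nw = 0.6 × 430 × 1.5 = 387 MPa.
φR_n = 0.75 × 387 × 721.1 × 10⁻³ = 209.3 kN.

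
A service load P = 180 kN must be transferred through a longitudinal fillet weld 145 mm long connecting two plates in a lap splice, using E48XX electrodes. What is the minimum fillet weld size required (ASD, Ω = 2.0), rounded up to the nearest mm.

w = 13 mm

E48XX → F_EXX = 480 MPa.
Total weld length L = 145 mm.
Required throat t_e = P × Ω / (0.6 F_EXX × L) = 180 × 2.0 / (0.6 × 480 × 145 × 10⁻³) = 8.621 mm.
Required leg w = t_e / 0.707 = 12.19 mm → use 13 mm.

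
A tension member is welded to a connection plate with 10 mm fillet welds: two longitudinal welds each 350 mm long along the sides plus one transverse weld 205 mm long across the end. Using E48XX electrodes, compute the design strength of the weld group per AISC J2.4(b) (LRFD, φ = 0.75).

E48XX → F_EXX = 480 MPa.
t_e = 0.707 × 10 = 7.07 mm.
R_nwl = 0.6 × 480 × 7.07 × 700 × 10⁻³ = 1425 kN (longitudinal, 2 welds).
R_nwt = 0.6 × 480 × 7.07 × 205 × 10⁻³ = 417.4 kN (transverse, base value).
(i) R_nwl + R_nwt = 1843 kN; (ii) 0.85 R_nwl + 1.5 R_nwt = 1838 kN.
R_n = max = 1843 kN [governs: (i)]; φR_n = 1382 kN.

φR_n ≈ 1380 kN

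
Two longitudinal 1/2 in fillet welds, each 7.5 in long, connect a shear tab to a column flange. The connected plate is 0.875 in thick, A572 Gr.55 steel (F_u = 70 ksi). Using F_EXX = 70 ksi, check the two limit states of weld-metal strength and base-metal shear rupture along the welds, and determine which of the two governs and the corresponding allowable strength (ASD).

t_e = 0.707 × 0.5 = 0.3535 in; L = 15 in.
Weld metal: R_n/Ω = (1/2.0) × 0.6 × 70 × 0.3535 × 15 = 111.4 kip.
Base metal (shear rupture): R_n/Ω = (1/2.0) × 0.6 × 70 × 0.875 × 15 = 275.6 kip.
Governing: weld metal.

R_n/Ω ≈ 111 kip (weld metal governs)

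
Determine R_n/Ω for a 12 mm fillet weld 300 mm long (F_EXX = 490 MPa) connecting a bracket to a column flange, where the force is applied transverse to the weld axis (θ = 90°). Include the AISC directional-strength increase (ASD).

R_n/Ω ≈ 561 kN

t_e = 0.707 × 12 = 8.484 mm; A_we = 8.484 × 300 = 2545 mm².
Directional factor: 1.0 + 0.5 sin^1.5(90°) = 1.5.
F_nw = 0.6 × 490 × 1.5 = 441 MPa.
R_n/Ω = (441 × 2545) / 2.0 × 10⁻³ = 561.2 kN.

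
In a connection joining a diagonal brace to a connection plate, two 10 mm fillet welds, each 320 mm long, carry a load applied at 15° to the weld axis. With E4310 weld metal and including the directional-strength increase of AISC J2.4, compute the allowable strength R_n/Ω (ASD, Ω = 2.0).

R_n/Ω ≈ 622 kN

E43XX → F_EXX = 430 MPa.
t_e = 0.707 × 10 = 7.07 mm; A_we = 7.07 × 640 = 4525 mm².
Directional factor: 1.0 + 0.5 sin^1.5(15°) = 1.066.
F_nw = 0.6 × 430 × 1.066 = 275 MPa.
R_n/Ω = (275 × 4525) / 2.0 × 10⁻³ = 622.1 kN.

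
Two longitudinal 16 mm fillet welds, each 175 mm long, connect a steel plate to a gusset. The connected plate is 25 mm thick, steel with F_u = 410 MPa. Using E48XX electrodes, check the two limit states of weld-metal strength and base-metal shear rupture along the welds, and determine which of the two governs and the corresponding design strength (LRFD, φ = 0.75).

E48XX → F_EXX = 480 MPa.
t_e = 0.707 × 16 = 11.31 mm; L = 350 mm.
Weld metal: φR_n = 0.75 × 0.6 × 480 × 11.31 × 350 × 10⁻³ = 855.2 kN.
Base metal (shear rupture): φR_n = 0.75 × 0.6 × 410 × 25 × 350 × 10⁻³ = 1614 kN.
Governing: weld metal.

φR_n ≈ 855 kN (weld metal governs)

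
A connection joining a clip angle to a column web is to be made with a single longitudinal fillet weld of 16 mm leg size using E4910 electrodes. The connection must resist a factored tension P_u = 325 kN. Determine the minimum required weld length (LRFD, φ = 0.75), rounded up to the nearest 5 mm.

L = 135 mm

E49XX → F_EXX = 490 MPa.
Throat t_e = 0.707 × 16 = 11.31 mm.
φr_n = 0.75 × 0.6 × 490 × 11.31 × 10⁻³ = 2.494 kN/mm.
L_req = P_u / φr_n = 325 / 2.494 = 130.3 mm total.
Round up → use L = 135 mm.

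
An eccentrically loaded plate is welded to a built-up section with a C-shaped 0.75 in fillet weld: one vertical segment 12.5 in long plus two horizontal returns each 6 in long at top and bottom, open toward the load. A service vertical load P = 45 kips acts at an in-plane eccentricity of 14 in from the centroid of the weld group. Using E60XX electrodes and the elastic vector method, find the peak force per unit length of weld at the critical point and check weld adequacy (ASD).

E60XX → F_EXX = 60 ksi.
Total weld length L_w = 24.5 in. Treat welds as unit-width lines.
Centroid: x̄ = 2×6×3 / 24.5 = 1.469 in from the vertical weld.
Polar moment about centroid: J = I_x + I_y = [12.5³/12 + 2×6×6.25²] + [12.5×1.469² + 2(6³/12 + 6×1.531²)] = 722.6 in³.
Direct shear f_v = P/L_w = 45 / 24.5 = 1.837 kip/in (vertical).
Torsion M = P·e = 45 × 14 = 630 kip·in.
Critical point at (x, y) = (4.531, 6.25) from centroid. f_tx = M·y/J = 5.449 kip/in; f_ty = M·x/J = 3.95 kip/in.
Resultant f_max = √[f_tx² + (f_v + f_ty)²] = √[5.449² + (1.837 + 3.95)²] = 7.948 kip/in.
Capacity per unit length: r_n/Ω = (1/2.0) × 0.6 × 60 × (0.707 × 0.75) = 9.544 kip/in.
7.948 ≤ 9.544 → adequate.

f_max ≈ 7.95 kip/in; adequate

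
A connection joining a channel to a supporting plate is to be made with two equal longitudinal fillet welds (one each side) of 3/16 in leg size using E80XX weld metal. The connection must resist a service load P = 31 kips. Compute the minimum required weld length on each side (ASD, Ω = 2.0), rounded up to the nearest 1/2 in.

L = 5 in on each side

E80XX → F_EXX = 80 ksi.
Throat t_e = 0.707 × 0.1875 = 0.1326 in.
r_n/Ω = (0.6 × 80 × 0.1326) / 2.0 = 3.181 kip/in.
L_req = P / (r_n/Ω) = 31 / 3.181 = 9.744 in total.
Per side: 9.744 / 2 = 4.872 in.
Round up → use L = 5 in on each side.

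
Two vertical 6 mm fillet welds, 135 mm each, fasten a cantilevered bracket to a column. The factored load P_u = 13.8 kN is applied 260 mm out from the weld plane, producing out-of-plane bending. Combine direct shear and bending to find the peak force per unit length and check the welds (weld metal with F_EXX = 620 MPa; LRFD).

f_max ≈ 593 N/mm; adequate

L_w = 2 × 135 = 270 mm; section modulus (unit throat) S = 2 × L²/6 = 6075 mm².
Direct shear f_v = P/L_w = 13.8×10³/270 = 51.11 N/mm.
Moment M = P × e = 13.8×10³ × 260 = 3588000 N·mm; bending f_b = M/S = 590.6 N/mm.
f_max = √(f_v² + f_b²) = √(51.11² + 590.6²) = 592.8 N/mm.
φr_n = 0.75 × 0.6 × 620 × (0.707 × 6) = 1184 N/mm → adequate.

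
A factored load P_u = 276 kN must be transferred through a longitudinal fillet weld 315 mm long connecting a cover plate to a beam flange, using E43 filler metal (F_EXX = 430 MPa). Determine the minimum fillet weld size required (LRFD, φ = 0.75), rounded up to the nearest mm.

w = 7 mm

Total weld length L = 315 mm.
Required throat t_e = P_u / (φ × 0.6 F_EXX × L) = 276 / (0.75 × 0.6 × 430 × 315 × 10⁻³) = 4.528 mm.
Required leg w = t_e / 0.707 = 6.405 mm → use 7 mm.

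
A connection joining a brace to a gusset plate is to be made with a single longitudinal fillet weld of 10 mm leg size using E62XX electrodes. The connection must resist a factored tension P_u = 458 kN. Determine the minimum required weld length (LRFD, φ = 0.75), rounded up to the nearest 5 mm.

E62XX → F_EXX = 620 MPa.
Throat t_e = 0.707 × 10 = 7.07 mm.
φr_n = 0.75 × 0.6 × 620 × 7.07 × 10⁻³ = 1.973 kN/mm.
L_req = P_u / φr_n = 458 / 1.973 = 232.2 mm total.
Round up → use L = 235 mm.

L = 235 mm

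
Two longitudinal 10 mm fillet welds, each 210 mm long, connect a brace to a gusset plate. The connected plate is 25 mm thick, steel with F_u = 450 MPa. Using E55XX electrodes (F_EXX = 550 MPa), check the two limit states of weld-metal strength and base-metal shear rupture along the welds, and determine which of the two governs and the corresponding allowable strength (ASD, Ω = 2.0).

R_n/Ω ≈ 490 kN (weld metal governs)

t_e = 0.707 × 10 = 7.07 mm; L = 420 mm.
Weld metal: R_n/Ω = (1/2.0) × 0.6 × 550 × 7.07 × 420 × 10⁻³ = 490 kN.
Base metal (shear rupture): R_n/Ω = (1/2.0) × 0.6 × 450 × 25 × 420 × 10⁻³ = 1418 kN.
Governing: weld metal.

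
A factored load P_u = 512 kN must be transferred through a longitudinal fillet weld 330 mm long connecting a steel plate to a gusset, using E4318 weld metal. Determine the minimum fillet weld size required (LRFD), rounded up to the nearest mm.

w = 12 mm

E43XX → F_EXX = 430 MPa.
Total weld length L = 330 mm.
Required throat t_e = P_u / (φ × 0.6 F_EXX × L) = 512 / (0.75 × 0.6 × 430 × 330 × 10⁻³) = 8.018 mm.
Required leg w = t_e / 0.707 = 11.34 mm → use 12 mm.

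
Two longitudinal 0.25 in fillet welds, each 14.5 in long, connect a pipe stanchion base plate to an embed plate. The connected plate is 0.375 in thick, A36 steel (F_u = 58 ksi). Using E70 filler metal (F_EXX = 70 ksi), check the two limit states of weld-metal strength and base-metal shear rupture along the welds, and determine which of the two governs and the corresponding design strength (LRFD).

φR_n ≈ 161 kip (weld metal governs)

t_e = 0.707 × 0.25 = 0.1767 in; L = 29 in.
Weld metal: φR_n = 0.75 × 0.6 × 70 × 0.1767 × 29 = 161.5 kip.
Base metal (shear rupture): φR_n = 0.75 × 0.6 × 58 × 0.375 × 29 = 283.8 kip.
Governing: weld metal.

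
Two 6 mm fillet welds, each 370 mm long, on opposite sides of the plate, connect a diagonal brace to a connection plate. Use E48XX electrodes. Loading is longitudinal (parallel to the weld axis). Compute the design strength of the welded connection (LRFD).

E48XX → F_EXX = 480 MPa.
Effective throat t_e = 0.707 × 6 = 4.242 mm.
Total length L = 740 mm; A_we = 4.242 × 740 = 3139 mm².
F_nw = 0.6 F_EXX = 0.6 × 480 = 288 MPa.
φR_n = 0.75 × 288 × 3139 × 10⁻³ = 678 kN.

φR_n ≈ 678 kN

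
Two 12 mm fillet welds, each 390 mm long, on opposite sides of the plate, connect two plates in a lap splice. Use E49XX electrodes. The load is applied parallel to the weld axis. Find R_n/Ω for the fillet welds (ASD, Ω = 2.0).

R_n/Ω ≈ 973 kN

E49XX → F_EXX = 490 MPa.
Effective throat t_e = 0.707 × 12 = 8.484 mm.
Total length L = 780 mm; A_we = 8.484 × 780 = 6618 mm².
F_nw = 0.6 F_EXX = 0.6 × 490 = 294 MPa.
R_n = 294 × 6618 × 10⁻³ = 1946 kN; R_n/Ω = 1946/2.0 = 972.8 kN.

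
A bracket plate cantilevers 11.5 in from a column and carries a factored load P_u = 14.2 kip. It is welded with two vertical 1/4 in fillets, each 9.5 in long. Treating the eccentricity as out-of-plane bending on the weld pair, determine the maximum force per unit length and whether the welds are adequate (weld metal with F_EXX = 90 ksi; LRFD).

f_max ≈ 5.48 kip/in; adequate

L_w = 2 × 9.5 = 19 in; section modulus (unit throat) S = 2 × L²/6 = 30.08 in².
Direct shear f_v = P/L_w = 14.2/19 = 0.7474 kip/in.
Moment M = P × e = 14.2 × 11.5 = 163.3 kip·in; bending f_b = M/S = 5.428 kip/in.
f_max = √(f_v² + f_b²) = √(0.7474² + 5.428²) = 5.479 kip/in.
φr_n = 0.75 × 0.6 × 90 × (0.707 × 0.25) = 7.158 kip/in → adequate.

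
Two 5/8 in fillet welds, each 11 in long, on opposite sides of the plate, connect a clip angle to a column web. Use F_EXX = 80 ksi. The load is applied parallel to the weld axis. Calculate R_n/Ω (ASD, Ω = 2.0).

Effective throat t_e = 0.707 × 0.625 = 0.4419 in.
Total length L = 22 in; A_we = 0.4419 × 22 = 9.721 in².
F_nw = 0.6 F_EXX = 0.6 × 80 = 48 ksi.
R_n = 48 × 9.721 = 466.6 kips; R_n/Ω = 466.6/2.0 = 233.3 kips.

R_n/Ω ≈ 233 kips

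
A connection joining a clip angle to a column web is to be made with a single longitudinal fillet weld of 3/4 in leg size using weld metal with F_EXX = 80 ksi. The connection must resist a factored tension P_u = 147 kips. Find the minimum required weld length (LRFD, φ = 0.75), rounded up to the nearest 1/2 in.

L = 8 in

Throat t_e = 0.707 × 0.75 = 0.5302 in.
φr_n = 0.75 × 0.6 × 80 × 0.5302 = 19.09 kips/in.
L_req = P_u / φr_n = 147 / 19.09 = 7.701 in total.
Round up → use L = 8 in.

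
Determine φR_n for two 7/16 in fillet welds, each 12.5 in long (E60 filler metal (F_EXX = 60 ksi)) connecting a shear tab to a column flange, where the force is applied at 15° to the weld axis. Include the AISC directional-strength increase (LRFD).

φR_n ≈ 223 kip

t_e = 0.707 × 0.4375 = 0.3093 in; A_we = 0.3093 × 25 = 7.733 in².
Directional factor: 1.0 + 0.5 sin^1.5(15°) = 1.066.
F_nw = 0.6 × 60 × 1.066 = 38.37 ksi.
φR_n = 0.75 × 38.37 × 7.733 = 222.5 kip.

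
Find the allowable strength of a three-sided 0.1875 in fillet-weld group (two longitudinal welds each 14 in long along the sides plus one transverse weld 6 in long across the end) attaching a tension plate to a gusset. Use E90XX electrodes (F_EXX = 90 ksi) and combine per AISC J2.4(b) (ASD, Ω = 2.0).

t_e = 0.707 × 0.1875 = 0.1326 in.
R_nwl = 0.6 × 90 × 0.1326 × 28 = 200.4 kip (longitudinal, 2 welds).
R_nwt = 0.6 × 90 × 0.1326 × 6 = 42.95 kip (transverse, base value).
(i) R_nwl + R_nwt = 243.4 kip; (ii) 0.85 R_nwl + 1.5 R_nwt = 234.8 kip.
R_n = max = 243.4 kip [governs: (i)]; R_n/Ω = 121.7 kip.

R_n/Ω ≈ 122 kip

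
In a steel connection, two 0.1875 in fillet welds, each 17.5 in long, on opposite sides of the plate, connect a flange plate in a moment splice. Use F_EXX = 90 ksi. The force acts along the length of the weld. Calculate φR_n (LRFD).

φR_n ≈ 188 kips

Effective throat t_e = 0.707 × 0.1875 = 0.1326 in.
Total length L = 35 in; A_we = 0.1326 × 35 = 4.64 in².
F_nw = 0.6 F_EXX = 0.6 × 90 = 54 ksi.
φR_n = 0.75 × 54 × 4.64 = 187.9 kips.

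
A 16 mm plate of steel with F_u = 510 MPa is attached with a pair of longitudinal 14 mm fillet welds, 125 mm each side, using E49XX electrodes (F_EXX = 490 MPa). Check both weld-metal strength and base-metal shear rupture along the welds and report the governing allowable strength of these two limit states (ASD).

R_n/Ω ≈ 364 kN (weld metal governs)

t_e = 0.707 × 14 = 9.898 mm; L = 250 mm.
Weld metal: R_n/Ω = (1/2.0) × 0.6 × 490 × 9.898 × 250 × 10⁻³ = 363.8 kN.
Base metal (shear rupture): R_n/Ω = (1/2.0) × 0.6 × 510 × 16 × 250 × 10⁻³ = 612 kN.
Governing: weld metal.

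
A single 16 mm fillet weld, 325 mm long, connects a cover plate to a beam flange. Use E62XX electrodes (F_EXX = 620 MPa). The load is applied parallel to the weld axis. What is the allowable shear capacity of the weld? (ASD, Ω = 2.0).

R_n/Ω ≈ 684 kN

Effective throat t_e = 0.707 × 16 = 11.31 mm.
Total length L = 325 mm; A_we = 11.31 × 325 = 3676 mm².
F_nw = 0.6 F_EXX = 0.6 × 620 = 372 MPa.
R_n = 372 × 3676 × 10⁻³ = 1368 kN; R_n/Ω = 1368/2.0 = 683.8 kN.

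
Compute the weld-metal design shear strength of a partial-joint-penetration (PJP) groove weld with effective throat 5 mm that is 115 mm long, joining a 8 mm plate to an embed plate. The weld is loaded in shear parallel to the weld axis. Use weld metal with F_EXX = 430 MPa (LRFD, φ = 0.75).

Effective throat (given) t_e = 5 mm.
A_we = 5 × 115 = 575 mm².
F_nw = 0.6 F_EXX = 258 MPa.
φR_n = 0.75 × 258 × 575 × 10⁻³ = 111.3 kN.

φR_n ≈ 111 kN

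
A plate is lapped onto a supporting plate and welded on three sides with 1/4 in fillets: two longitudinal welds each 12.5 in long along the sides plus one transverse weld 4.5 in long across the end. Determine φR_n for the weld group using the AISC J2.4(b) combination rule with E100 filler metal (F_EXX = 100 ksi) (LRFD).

φR_n ≈ 235 kip

t_e = 0.707 × 0.25 = 0.1767 in.
R_nwl = 0.6 × 100 × 0.1767 × 25 = 265.1 kip (longitudinal, 2 welds).
R_nwt = 0.6 × 100 × 0.1767 × 4.5 = 47.72 kip (transverse, base value).
(i) R_nwl + R_nwt = 312.8 kip; (ii) 0.85 R_nwl + 1.5 R_nwt = 296.9 kip.
R_n = max = 312.8 kip [governs: (i)]; φR_n = 234.6 kip.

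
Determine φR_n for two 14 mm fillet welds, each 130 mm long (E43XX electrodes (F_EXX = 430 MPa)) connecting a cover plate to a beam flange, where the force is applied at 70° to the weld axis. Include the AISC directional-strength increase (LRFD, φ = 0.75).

t_e = 0.707 × 14 = 9.898 mm; A_we = 9.898 × 260 = 2573 mm².
Directional factor: 1.0 + 0.5 sin^1.5(70°) = 1.455.
F_nw = 0.6 × 430 × 1.455 = 375.5 MPa.
φR_n = 0.75 × 375.5 × 2573 × 10⁻³ = 724.8 kN.

φR_n ≈ 725 kN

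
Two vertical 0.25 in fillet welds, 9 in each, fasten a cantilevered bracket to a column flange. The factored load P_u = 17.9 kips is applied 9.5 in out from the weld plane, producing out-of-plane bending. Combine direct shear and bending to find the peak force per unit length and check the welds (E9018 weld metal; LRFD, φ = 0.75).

f_max ≈ 6.38 kip/in; adequate

E90XX → F_EXX = 90 ksi.
L_w = 2 × 9 = 18 in; section modulus (unit throat) S = 2 × L²/6 = 27 in².
Direct shear f_v = P/L_w = 17.9/18 = 0.9944 kip/in.
Moment M = P × e = 17.9 × 9.5 = 170.05 kip·in; bending f_b = M/S = 6.298 kip/in.
f_max = √(f_v² + f_b²) = √(0.9944² + 6.298²) = 6.376 kip/in.
φr_n = 0.75 × 0.6 × 90 × (0.707 × 0.25) = 7.158 kip/in → adequate.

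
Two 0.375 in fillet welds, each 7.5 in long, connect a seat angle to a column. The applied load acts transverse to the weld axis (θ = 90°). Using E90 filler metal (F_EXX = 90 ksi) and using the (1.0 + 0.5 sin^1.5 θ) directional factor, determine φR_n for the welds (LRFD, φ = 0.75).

t_e = 0.707 × 0.375 = 0.2651 in; A_we = 0.2651 × 15 = 3.977 in².
Directional factor: 1.0 + 0.5 sin^1.5(90°) = 1.5.
F_nw = 0.6 × 90 × 1.5 = 81 ksi.
φR_n = 0.75 × 81 × 3.977 = 241.6 kips.

φR_n ≈ 242 kips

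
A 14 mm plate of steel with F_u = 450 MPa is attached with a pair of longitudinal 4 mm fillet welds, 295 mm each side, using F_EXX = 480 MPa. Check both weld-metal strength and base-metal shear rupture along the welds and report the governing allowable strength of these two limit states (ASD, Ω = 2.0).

t_e = 0.707 × 4 = 2.828 mm; L = 590 mm.
Weld metal: R_n/Ω = (1/2.0) × 0.6 × 480 × 2.828 × 590 × 10⁻³ = 240.3 kN.
Base metal (shear rupture): R_n/Ω = (1/2.0) × 0.6 × 450 × 14 × 590 × 10⁻³ = 1115 kN.
Governing: weld metal.

R_n/Ω ≈ 240 kN (weld metal governs)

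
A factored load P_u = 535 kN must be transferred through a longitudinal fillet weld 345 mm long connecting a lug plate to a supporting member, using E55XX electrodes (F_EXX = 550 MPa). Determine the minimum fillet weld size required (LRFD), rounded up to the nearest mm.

w = 9 mm

Total weld length L = 345 mm.
Required throat t_e = P_u / (φ × 0.6 F_EXX × L) = 535 / (0.75 × 0.6 × 550 × 345 × 10⁻³) = 6.266 mm.
Required leg w = t_e / 0.707 = 8.862 mm → use 9 mm.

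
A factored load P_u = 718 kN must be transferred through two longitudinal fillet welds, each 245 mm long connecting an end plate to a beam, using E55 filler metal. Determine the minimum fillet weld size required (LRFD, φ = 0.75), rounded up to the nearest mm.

E55XX → F_EXX = 550 MPa.
Total weld length L = 490 mm.
Required throat t_e = P_u / (φ × 0.6 F_EXX × L) = 718 / (0.75 × 0.6 × 550 × 490 × 10⁻³) = 5.92 mm.
Required leg w = t_e / 0.707 = 8.374 mm → use 9 mm.

w = 9 mm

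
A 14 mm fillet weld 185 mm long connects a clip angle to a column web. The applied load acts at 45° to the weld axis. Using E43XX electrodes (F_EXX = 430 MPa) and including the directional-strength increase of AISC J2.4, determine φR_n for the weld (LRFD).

t_e = 0.707 × 14 = 9.898 mm; A_we = 9.898 × 185 = 1831 mm².
Directional factor: 1.0 + 0.5 sin^1.5(45°) = 1.297.
F_nw = 0.6 × 430 × 1.297 = 334.7 MPa.
φR_n = 0.75 × 334.7 × 1831 × 10⁻³ = 459.7 kN.

φR_n ≈ 460 kN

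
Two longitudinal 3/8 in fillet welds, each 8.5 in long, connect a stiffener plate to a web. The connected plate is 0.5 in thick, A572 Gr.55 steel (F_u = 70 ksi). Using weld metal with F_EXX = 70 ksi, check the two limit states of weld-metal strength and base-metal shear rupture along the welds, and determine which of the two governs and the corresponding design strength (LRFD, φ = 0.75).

t_e = 0.707 × 0.375 = 0.2651 in; L = 17 in.
Weld metal: φR_n = 0.75 × 0.6 × 70 × 0.2651 × 17 = 142 kip.
Base metal (shear rupture): φR_n = 0.75 × 0.6 × 70 × 0.5 × 17 = 267.8 kip.
Governing: weld metal.

φR_n ≈ 142 kip (weld metal governs)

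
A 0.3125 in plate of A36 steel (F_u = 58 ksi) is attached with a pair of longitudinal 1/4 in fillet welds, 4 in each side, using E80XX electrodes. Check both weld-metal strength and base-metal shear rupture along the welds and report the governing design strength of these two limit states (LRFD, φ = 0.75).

E80XX → F_EXX = 80 ksi.
t_e = 0.707 × 0.25 = 0.1767 in; L = 8 in.
Weld metal: φR_n = 0.75 × 0.6 × 80 × 0.1767 × 8 = 50.9 kips.
Base metal (shear rupture): φR_n = 0.75 × 0.6 × 58 × 0.3125 × 8 = 65.25 kips.
Governing: weld metal.

φR_n ≈ 50.9 kips (weld metal governs)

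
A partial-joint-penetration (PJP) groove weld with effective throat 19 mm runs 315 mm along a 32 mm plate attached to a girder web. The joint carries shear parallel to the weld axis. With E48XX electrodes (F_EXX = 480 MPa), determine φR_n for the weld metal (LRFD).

Effective throat (given) t_e = 19 mm.
A_we = 19 × 315 = 5985 mm².
F_nw = 0.6 F_EXX = 288 MPa.
φR_n = 0.75 × 288 × 5985 × 10⁻³ = 1293 kN.

φR_n ≈ 1290 kN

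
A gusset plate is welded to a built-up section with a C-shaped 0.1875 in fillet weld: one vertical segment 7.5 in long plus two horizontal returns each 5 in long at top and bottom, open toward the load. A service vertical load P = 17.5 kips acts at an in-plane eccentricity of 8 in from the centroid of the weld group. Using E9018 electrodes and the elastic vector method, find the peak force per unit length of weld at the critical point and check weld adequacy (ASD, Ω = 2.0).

f_max ≈ 4 kip/in; NOT adequate

E90XX → F_EXX = 90 ksi.
Total weld length L_w = 17.5 in. Treat welds as unit-width lines.
Centroid: x̄ = 2×5×2.5 / 17.5 = 1.429 in from the vertical weld.
Polar moment about centroid: J = I_x + I_y = [7.5³/12 + 2×5×3.75²] + [7.5×1.429² + 2(5³/12 + 5×1.071²)] = 223.4 in³.
Direct shear f_v = P/L_w = 17.5 / 17.5 = 1 kip/in (vertical).
Torsion M = P·e = 17.5 × 8 = 140 kip·in.
Critical point at (x, y) = (3.571, 3.75) from centroid. f_tx = M·y/J = 2.35 kip/in; f_ty = M·x/J = 2.238 kip/in.
Resultant f_max = √[f_tx² + (f_v + f_ty)²] = √[2.35² + (1 + 2.238)²] = 4.001 kip/in.
Capacity per unit length: r_n/Ω = (1/2.0) × 0.6 × 90 × (0.707 × 0.1875) = 3.579 kip/in.
4.001 > 3.579 → NOT adequate.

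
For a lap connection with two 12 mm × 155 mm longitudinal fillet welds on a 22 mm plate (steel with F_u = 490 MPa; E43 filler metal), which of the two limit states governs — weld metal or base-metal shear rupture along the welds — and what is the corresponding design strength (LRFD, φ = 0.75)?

φR_n ≈ 509 kN (weld metal governs)

E43XX → F_EXX = 430 MPa.
t_e = 0.707 × 12 = 8.484 mm; L = 310 mm.
Weld metal: φR_n = 0.75 × 0.6 × 430 × 8.484 × 310 × 10⁻³ = 508.9 kN.
Base metal (shear rupture): φR_n = 0.75 × 0.6 × 490 × 22 × 310 × 10⁻³ = 1504 kN.
Governing: weld metal.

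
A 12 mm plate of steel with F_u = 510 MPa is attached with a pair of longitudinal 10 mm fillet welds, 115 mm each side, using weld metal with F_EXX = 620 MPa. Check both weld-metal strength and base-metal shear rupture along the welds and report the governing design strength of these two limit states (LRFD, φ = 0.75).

t_e = 0.707 × 10 = 7.07 mm; L = 230 mm.
Weld metal: φR_n = 0.75 × 0.6 × 620 × 7.07 × 230 × 10⁻³ = 453.7 kN.
Base metal (shear rupture): φR_n = 0.75 × 0.6 × 510 × 12 × 230 × 10⁻³ = 633.4 kN.
Governing: weld metal.

φR_n ≈ 454 kN (weld metal governs)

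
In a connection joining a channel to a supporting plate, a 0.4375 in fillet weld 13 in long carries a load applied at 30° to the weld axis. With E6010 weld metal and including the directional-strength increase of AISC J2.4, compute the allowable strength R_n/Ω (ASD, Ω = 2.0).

E60XX → F_EXX = 60 ksi.
t_e = 0.707 × 0.4375 = 0.3093 in; A_we = 0.3093 × 13 = 4.021 in².
Directional factor: 1.0 + 0.5 sin^1.5(30°) = 1.177.
F_nw = 0.6 × 60 × 1.177 = 42.36 ksi.
R_n/Ω = (42.36 × 4.021) / 2.0 = 85.17 kip.

R_n/Ω ≈ 85.2 kip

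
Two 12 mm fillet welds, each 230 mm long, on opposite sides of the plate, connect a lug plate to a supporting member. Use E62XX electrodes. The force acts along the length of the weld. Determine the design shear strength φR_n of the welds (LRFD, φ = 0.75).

E62XX → F_EXX = 620 MPa.
Effective throat t_e = 0.707 × 12 = 8.484 mm.
Total length L = 460 mm; A_we = 8.484 × 460 = 3903 mm².
F_nw = 0.6 F_EXX = 0.6 × 620 = 372 MPa.
φR_n = 0.75 × 372 × 3903 × 10⁻³ = 1089 kN.

φR_n ≈ 1090 kN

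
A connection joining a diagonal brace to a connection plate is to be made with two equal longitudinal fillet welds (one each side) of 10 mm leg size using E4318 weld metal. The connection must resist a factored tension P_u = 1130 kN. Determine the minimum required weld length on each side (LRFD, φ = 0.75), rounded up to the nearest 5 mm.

E43XX → F_EXX = 430 MPa.
Throat t_e = 0.707 × 10 = 7.07 mm.
φr_n = 0.75 × 0.6 × 430 × 7.07 × 10⁻³ = 1.368 kN/mm.
L_req = P_u / φr_n = 1130 / 1.368 = 826 mm total.
Per side: 826 / 2 = 413 mm.
Round up → use L = 415 mm on each side.

L = 415 mm on each side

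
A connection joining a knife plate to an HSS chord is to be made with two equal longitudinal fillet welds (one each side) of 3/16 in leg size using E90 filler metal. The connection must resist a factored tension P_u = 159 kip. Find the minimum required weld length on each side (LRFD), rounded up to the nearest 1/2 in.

L = 15 in on each side

E90XX → F_EXX = 90 ksi.
Throat t_e = 0.707 × 0.1875 = 0.1326 in.
φr_n = 0.75 × 0.6 × 90 × 0.1326 = 5.369 kip/in.
L_req = P_u / φr_n = 159 / 5.369 = 29.62 in total.
Per side: 29.62 / 2 = 14.81 in.
Round up → use L = 15 in on each side.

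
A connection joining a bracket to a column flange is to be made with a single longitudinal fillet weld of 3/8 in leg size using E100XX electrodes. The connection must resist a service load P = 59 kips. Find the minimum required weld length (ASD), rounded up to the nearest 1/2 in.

L = 7.5 in

E100XX → F_EXX = 100 ksi.
Throat t_e = 0.707 × 0.375 = 0.2651 in.
r_n/Ω = (0.6 × 100 × 0.2651) / 2.0 = 7.954 kip/in.
L_req = P / (r_n/Ω) = 59 / 7.954 = 7.418 in total.
Round up → use L = 7.5 in.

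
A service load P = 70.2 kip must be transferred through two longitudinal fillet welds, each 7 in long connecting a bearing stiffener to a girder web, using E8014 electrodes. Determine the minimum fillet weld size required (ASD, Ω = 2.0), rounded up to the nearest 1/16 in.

w = 5/16 in

E80XX → F_EXX = 80 ksi.
Total weld length L = 14 in.
Required throat t_e = P × Ω / (0.6 F_EXX × L) = 70.2 × 2.0 / (0.6 × 80 × 14) = 0.2089 in.
Required leg w = t_e / 0.707 = 0.2955 in → use 5/16 in.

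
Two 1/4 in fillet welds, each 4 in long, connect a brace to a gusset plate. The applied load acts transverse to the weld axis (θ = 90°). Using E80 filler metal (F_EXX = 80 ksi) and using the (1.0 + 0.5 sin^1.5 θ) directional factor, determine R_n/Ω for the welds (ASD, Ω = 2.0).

t_e = 0.707 × 0.25 = 0.1767 in; A_we = 0.1767 × 8 = 1.414 in².
Directional factor: 1.0 + 0.5 sin^1.5(90°) = 1.5.
F_nw = 0.6 × 80 × 1.5 = 72 ksi.
R_n/Ω = (72 × 1.414) / 2.0 = 50.9 kip.

R_n/Ω ≈ 50.9 kip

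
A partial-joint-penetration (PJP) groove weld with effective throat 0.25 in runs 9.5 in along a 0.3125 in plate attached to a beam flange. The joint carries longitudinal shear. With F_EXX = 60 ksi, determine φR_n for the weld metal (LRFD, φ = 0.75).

Effective throat (given) t_e = 0.25 in.
A_we = 0.25 × 9.5 = 2.375 in².
F_nw = 0.6 F_EXX = 36 ksi.
φR_n = 0.75 × 36 × 2.375 = 64.12 kips.

φR_n ≈ 64.1 kips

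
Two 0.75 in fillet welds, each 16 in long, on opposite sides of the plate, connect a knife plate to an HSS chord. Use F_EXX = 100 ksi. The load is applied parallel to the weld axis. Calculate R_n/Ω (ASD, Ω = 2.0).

R_n/Ω ≈ 509 kip

Effective throat t_e = 0.707 × 0.75 = 0.5302 in.
Total length L = 32 in; A_we = 0.5302 × 32 = 16.97 in².
F_nw = 0.6 F_EXX = 0.6 × 100 = 60 ksi.
R_n = 60 × 16.97 = 1018 kip; R_n/Ω = 1018/2.0 = 509 kip.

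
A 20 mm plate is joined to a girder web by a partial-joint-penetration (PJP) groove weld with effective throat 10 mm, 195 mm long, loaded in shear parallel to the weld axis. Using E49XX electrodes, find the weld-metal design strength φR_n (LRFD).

E49XX → F_EXX = 490 MPa.
Effective throat (given) t_e = 10 mm.
A_we = 10 × 195 = 1950 mm².
F_nw = 0.6 F_EXX = 294 MPa.
φR_n = 0.75 × 294 × 1950 × 10⁻³ = 430 kN.

φR_n ≈ 430 kN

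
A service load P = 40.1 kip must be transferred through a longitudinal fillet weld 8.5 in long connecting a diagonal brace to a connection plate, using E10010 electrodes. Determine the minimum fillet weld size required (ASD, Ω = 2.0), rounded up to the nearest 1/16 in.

E100XX → F_EXX = 100 ksi.
Total weld length L = 8.5 in.
Required throat t_e = P × Ω / (0.6 F_EXX × L) = 40.1 × 2.0 / (0.6 × 100 × 8.5) = 0.1573 in.
Required leg w = t_e / 0.707 = 0.2224 in → use 1/4 in.

w = 1/4 in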